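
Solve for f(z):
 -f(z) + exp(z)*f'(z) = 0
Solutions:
 f(z) = C1*exp(-exp(-z))


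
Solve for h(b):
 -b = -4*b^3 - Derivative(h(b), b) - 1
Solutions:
 h(b) = C1 - b^4 + b^2/2 - b


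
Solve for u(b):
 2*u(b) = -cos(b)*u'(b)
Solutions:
 u(b) = C1*(sin(b) - 1)/(sin(b) + 1)


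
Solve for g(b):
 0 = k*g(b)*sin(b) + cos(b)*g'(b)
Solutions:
 g(b) = C1*exp(k*log(cos(b)))


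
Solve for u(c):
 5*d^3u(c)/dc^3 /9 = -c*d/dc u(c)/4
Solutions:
 u(c) = C1 + Integral(C2*airyai(-3^(2/3)*50^(1/3)*c/10) + C3*airybi(-3^(2/3)*50^(1/3)*c/10), c)


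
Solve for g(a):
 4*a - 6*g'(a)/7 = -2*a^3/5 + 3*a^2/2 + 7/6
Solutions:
 g(a) = C1 + 7*a^4/60 - 7*a^3/12 + 7*a^2/3 - 49*a/36


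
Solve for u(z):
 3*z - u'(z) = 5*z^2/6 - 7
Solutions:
 u(z) = C1 - 5*z^3/18 + 3*z^2/2 + 7*z


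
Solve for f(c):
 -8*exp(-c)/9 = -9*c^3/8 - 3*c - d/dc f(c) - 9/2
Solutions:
 f(c) = C1 - 9*c^4/32 - 3*c^2/2 - 9*c/2 - 8*exp(-c)/9


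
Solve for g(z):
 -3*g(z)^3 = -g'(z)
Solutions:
 g(z) = -sqrt(2)*sqrt(-1/(C1 + 3*z))/2
 g(z) = sqrt(2)*sqrt(-1/(C1 + 3*z))/2


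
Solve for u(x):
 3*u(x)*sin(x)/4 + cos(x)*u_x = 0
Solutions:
 u(x) = C1*cos(x)^(3/4)


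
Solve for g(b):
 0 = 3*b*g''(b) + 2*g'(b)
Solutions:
 g(b) = C1 + C2*b^(1/3)


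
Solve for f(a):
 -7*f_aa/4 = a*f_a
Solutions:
 f(a) = C1 + C2*erf(sqrt(14)*a/7)


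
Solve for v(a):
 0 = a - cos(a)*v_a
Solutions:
 v(a) = C1 + Integral(a/cos(a), a)


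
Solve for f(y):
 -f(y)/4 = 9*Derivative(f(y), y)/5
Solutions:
 f(y) = C1*exp(-5*y/36)


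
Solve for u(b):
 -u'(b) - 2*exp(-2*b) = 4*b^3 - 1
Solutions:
 u(b) = C1 - b^4 + b + exp(-2*b)


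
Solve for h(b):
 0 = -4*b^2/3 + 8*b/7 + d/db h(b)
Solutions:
 h(b) = C1 + 4*b^3/9 - 4*b^2/7


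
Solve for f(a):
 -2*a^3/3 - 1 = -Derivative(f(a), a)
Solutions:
 f(a) = C1 + a^4/6 + a


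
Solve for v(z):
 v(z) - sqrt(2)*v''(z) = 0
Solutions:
 v(z) = C1*exp(-2^(3/4)*z/2) + C2*exp(2^(3/4)*z/2)


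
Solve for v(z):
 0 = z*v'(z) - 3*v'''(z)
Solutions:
 v(z) = C1 + Integral(C2*airyai(3^(2/3)*z/3) + C3*airybi(3^(2/3)*z/3), z)


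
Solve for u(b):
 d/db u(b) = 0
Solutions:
 u(b) = C1


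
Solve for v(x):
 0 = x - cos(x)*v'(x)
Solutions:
 v(x) = C1 + Integral(x/cos(x), x)


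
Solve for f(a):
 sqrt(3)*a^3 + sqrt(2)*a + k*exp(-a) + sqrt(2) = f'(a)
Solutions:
 f(a) = C1 + sqrt(3)*a^4/4 + sqrt(2)*a^2/2 + sqrt(2)*a - k*exp(-a)


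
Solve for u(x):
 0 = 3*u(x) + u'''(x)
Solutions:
 u(x) = C3*exp(-3^(1/3)*x) + (C1*sin(3^(5/6)*x/2) + C2*cos(3^(5/6)*x/2))*exp(3^(1/3)*x/2)


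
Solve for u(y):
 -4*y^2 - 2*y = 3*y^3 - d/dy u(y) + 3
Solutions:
 u(y) = C1 + 3*y^4/4 + 4*y^3/3 + y^2 + 3*y


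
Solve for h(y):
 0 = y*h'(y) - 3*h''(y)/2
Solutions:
 h(y) = C1 + C2*erfi(sqrt(3)*y/3)


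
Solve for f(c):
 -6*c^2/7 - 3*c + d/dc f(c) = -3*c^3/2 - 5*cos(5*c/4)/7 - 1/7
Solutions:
 f(c) = C1 - 3*c^4/8 + 2*c^3/7 + 3*c^2/2 - c/7 - 4*sin(5*c/4)/7


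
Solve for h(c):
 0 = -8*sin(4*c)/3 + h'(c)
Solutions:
 h(c) = C1 - 2*cos(4*c)/3


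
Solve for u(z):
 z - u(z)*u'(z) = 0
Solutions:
 u(z) = -sqrt(C1 + z^2)
 u(z) = sqrt(C1 + z^2)


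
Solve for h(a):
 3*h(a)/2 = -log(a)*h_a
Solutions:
 h(a) = C1*exp(-3*li(a)/2)


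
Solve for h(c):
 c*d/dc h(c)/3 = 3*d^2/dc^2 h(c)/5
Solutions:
 h(c) = C1 + C2*erfi(sqrt(10)*c/6)


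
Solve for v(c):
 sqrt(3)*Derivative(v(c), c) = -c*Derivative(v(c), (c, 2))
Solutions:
 v(c) = C1 + C2*c^(1 - sqrt(3))


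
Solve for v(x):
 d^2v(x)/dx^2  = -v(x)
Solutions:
 v(x) = C1*sin(x) + C2*cos(x)


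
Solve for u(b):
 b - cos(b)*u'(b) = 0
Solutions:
 u(b) = C1 + Integral(b/cos(b), b)


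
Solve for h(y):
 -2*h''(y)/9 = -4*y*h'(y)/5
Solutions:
 h(y) = C1 + C2*erfi(3*sqrt(5)*y/5)


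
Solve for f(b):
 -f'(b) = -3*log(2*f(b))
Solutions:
 -Integral(1/(log(_y) + log(2)), (_y, f(b)))/3 = C1 - b


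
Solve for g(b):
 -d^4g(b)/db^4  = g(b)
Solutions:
 g(b) = (C1*sin(sqrt(2)*b/2) + C2*cos(sqrt(2)*b/2))*exp(-sqrt(2)*b/2) + (C3*sin(sqrt(2)*b/2) + C4*cos(sqrt(2)*b/2))*exp(sqrt(2)*b/2)


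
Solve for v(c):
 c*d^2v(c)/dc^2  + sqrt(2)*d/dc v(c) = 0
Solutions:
 v(c) = C1 + C2*c^(1 - sqrt(2))


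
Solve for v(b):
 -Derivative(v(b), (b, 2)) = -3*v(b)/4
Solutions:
 v(b) = C1*exp(-sqrt(3)*b/2) + C2*exp(sqrt(3)*b/2)


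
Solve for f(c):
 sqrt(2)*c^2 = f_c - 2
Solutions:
 f(c) = C1 + sqrt(2)*c^3/3 + 2*c


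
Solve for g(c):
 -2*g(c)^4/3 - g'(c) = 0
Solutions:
 g(c) = (-1 - sqrt(3)*I)*(1/(C1 + 2*c))^(1/3)/2
 g(c) = (-1 + sqrt(3)*I)*(1/(C1 + 2*c))^(1/3)/2
 g(c) = (1/(C1 + 2*c))^(1/3)


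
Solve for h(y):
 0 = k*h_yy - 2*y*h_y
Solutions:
 h(y) = C1 + C2*erf(y*sqrt(-1/k))/sqrt(-1/k)


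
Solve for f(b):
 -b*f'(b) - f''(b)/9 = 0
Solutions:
 f(b) = C1 + C2*erf(3*sqrt(2)*b/2)


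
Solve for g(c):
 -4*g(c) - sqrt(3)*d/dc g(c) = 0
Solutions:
 g(c) = C1*exp(-4*sqrt(3)*c/3)


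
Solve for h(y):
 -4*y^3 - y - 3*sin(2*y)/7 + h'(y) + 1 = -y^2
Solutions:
 h(y) = C1 + y^4 - y^3/3 + y^2/2 - y - 3*cos(2*y)/14


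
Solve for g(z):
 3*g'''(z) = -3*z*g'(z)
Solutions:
 g(z) = C1 + Integral(C2*airyai(-z) + C3*airybi(-z), z)


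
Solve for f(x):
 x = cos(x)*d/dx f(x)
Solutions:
 f(x) = C1 + Integral(x/cos(x), x)


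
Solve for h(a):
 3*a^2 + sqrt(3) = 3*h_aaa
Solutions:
 h(a) = C1 + C2*a + C3*a^2 + a^5/60 + sqrt(3)*a^3/18


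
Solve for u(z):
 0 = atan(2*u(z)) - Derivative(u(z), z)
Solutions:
 Integral(1/atan(2*_y), (_y, u(z))) = C1 + z


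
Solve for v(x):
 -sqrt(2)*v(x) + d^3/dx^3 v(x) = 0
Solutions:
 v(x) = C3*exp(2^(1/6)*x) + (C1*sin(2^(1/6)*sqrt(3)*x/2) + C2*cos(2^(1/6)*sqrt(3)*x/2))*exp(-2^(1/6)*x/2)


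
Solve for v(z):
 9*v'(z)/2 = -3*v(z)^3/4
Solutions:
 v(z) = -sqrt(3)*sqrt(-1/(C1 - z))
 v(z) = sqrt(3)*sqrt(-1/(C1 - z))


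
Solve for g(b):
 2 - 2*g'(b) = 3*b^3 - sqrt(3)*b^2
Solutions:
 g(b) = C1 - 3*b^4/8 + sqrt(3)*b^3/6 + b


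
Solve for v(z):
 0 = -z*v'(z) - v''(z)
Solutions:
 v(z) = C1 + C2*erf(sqrt(2)*z/2)


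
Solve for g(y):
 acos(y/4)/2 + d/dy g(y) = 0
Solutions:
 g(y) = C1 - y*acos(y/4)/2 + sqrt(16 - y^2)/2


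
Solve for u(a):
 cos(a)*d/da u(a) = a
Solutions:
 u(a) = C1 + Integral(a/cos(a), a)


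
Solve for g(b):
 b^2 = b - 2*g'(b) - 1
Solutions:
 g(b) = C1 - b^3/6 + b^2/4 - b/2


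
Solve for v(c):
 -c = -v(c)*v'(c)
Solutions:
 v(c) = -sqrt(C1 + c^2)
 v(c) = sqrt(C1 + c^2)


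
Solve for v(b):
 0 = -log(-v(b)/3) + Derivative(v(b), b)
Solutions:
 -Integral(1/(log(-_y) - log(3)), (_y, v(b))) = C1 - b


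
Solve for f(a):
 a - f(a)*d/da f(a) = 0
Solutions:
 f(a) = -sqrt(C1 + a^2)
 f(a) = sqrt(C1 + a^2)


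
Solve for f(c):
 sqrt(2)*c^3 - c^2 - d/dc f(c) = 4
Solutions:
 f(c) = C1 + sqrt(2)*c^4/4 - c^3/3 - 4*c


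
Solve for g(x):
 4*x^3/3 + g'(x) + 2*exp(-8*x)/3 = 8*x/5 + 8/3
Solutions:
 g(x) = C1 - x^4/3 + 4*x^2/5 + 8*x/3 + exp(-8*x)/12


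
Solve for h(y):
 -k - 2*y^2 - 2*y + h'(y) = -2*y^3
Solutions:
 h(y) = C1 + k*y - y^4/2 + 2*y^3/3 + y^2


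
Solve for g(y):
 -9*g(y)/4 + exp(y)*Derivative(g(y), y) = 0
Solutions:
 g(y) = C1*exp(-9*exp(-y)/4)


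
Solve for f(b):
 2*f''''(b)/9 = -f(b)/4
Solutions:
 f(b) = (C1*sin(2^(3/4)*sqrt(3)*b/4) + C2*cos(2^(3/4)*sqrt(3)*b/4))*exp(-2^(3/4)*sqrt(3)*b/4) + (C3*sin(2^(3/4)*sqrt(3)*b/4) + C4*cos(2^(3/4)*sqrt(3)*b/4))*exp(2^(3/4)*sqrt(3)*b/4)


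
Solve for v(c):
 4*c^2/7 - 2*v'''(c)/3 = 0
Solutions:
 v(c) = C1 + C2*c + C3*c^2 + c^5/70


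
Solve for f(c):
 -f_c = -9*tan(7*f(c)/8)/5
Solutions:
 f(c) = -8*asin(C1*exp(63*c/40))/7 + 8*pi/7
 f(c) = 8*asin(C1*exp(63*c/40))/7


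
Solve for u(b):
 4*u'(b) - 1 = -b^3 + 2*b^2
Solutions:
 u(b) = C1 - b^4/16 + b^3/6 + b/4


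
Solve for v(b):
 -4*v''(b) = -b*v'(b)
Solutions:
 v(b) = C1 + C2*erfi(sqrt(2)*b/4)


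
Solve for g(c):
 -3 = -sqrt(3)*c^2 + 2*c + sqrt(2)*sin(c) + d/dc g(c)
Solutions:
 g(c) = C1 + sqrt(3)*c^3/3 - c^2 - 3*c + sqrt(2)*cos(c)


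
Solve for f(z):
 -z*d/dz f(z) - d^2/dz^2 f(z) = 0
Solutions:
 f(z) = C1 + C2*erf(sqrt(2)*z/2)


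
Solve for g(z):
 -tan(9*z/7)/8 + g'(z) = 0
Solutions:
 g(z) = C1 - 7*log(cos(9*z/7))/72


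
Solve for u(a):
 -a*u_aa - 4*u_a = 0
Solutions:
 u(a) = C1 + C2/a^3


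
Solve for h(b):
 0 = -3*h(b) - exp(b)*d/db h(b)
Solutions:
 h(b) = C1*exp(3*exp(-b))


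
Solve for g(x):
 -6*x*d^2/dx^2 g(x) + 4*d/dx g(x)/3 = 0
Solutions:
 g(x) = C1 + C2*x^(11/9)


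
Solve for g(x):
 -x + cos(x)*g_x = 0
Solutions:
 g(x) = C1 + Integral(x/cos(x), x)


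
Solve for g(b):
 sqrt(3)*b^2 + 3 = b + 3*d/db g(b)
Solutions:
 g(b) = C1 + sqrt(3)*b^3/9 - b^2/6 + b


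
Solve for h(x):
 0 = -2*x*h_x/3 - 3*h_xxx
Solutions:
 h(x) = C1 + Integral(C2*airyai(-6^(1/3)*x/3) + C3*airybi(-6^(1/3)*x/3), x)


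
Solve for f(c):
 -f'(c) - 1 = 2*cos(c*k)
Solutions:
 f(c) = C1 - c - 2*sin(c*k)/k


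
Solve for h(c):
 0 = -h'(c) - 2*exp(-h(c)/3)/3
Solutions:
 h(c) = 3*log(C1 - 2*c/9)


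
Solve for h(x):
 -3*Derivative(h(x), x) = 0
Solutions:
 h(x) = C1


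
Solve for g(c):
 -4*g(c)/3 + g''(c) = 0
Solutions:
 g(c) = C1*exp(-2*sqrt(3)*c/3) + C2*exp(2*sqrt(3)*c/3)


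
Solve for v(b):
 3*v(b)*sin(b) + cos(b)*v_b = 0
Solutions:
 v(b) = C1*cos(b)^3


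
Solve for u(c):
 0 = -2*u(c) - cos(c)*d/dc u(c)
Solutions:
 u(c) = C1*(sin(c) - 1)/(sin(c) + 1)


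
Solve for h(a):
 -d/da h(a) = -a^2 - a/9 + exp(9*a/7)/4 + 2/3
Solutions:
 h(a) = C1 + a^3/3 + a^2/18 - 2*a/3 - 7*exp(9*a/7)/36


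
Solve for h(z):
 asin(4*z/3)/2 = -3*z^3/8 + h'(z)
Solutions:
 h(z) = C1 + 3*z^4/32 + z*asin(4*z/3)/2 + sqrt(9 - 16*z^2)/8


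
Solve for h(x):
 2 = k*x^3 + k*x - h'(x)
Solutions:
 h(x) = C1 + k*x^4/4 + k*x^2/2 - 2*x


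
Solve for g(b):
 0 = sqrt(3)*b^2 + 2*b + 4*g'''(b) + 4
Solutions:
 g(b) = C1 + C2*b + C3*b^2 - sqrt(3)*b^5/240 - b^4/48 - b^3/6


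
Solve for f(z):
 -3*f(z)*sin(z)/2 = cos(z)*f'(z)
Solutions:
 f(z) = C1*cos(z)^(3/2)


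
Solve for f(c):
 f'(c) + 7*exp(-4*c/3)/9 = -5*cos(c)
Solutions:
 f(c) = C1 - 5*sin(c) + 7*exp(-4*c/3)/12


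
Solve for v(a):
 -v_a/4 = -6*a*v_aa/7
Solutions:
 v(a) = C1 + C2*a^(31/24)


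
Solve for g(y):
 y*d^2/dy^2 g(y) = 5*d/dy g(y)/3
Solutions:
 g(y) = C1 + C2*y^(8/3)


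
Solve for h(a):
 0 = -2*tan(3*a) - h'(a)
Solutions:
 h(a) = C1 + 2*log(cos(3*a))/3


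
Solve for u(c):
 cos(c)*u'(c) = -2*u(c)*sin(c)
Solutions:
 u(c) = C1*cos(c)^2


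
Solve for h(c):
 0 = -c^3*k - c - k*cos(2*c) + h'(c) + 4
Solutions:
 h(c) = C1 + c^4*k/4 + c^2/2 - 4*c + k*sin(2*c)/2


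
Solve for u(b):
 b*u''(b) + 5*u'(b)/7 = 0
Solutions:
 u(b) = C1 + C2*b^(2/7)


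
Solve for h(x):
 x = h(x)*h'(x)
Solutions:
 h(x) = -sqrt(C1 + x^2)
 h(x) = sqrt(C1 + x^2)


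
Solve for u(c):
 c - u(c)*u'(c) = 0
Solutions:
 u(c) = -sqrt(C1 + c^2)
 u(c) = sqrt(C1 + c^2)


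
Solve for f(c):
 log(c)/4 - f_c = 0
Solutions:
 f(c) = C1 + c*log(c)/4 - c/4


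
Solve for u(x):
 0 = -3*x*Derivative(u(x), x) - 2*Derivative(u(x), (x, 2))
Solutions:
 u(x) = C1 + C2*erf(sqrt(3)*x/2)


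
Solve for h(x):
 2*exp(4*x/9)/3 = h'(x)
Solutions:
 h(x) = C1 + 3*exp(4*x/9)/2


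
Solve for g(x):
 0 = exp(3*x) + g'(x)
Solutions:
 g(x) = C1 - exp(3*x)/3


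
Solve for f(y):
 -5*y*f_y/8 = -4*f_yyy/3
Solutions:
 f(y) = C1 + Integral(C2*airyai(30^(1/3)*y/4) + C3*airybi(30^(1/3)*y/4), y)


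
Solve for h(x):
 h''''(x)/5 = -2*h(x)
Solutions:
 h(x) = (C1*sin(2^(3/4)*5^(1/4)*x/2) + C2*cos(2^(3/4)*5^(1/4)*x/2))*exp(-2^(3/4)*5^(1/4)*x/2) + (C3*sin(2^(3/4)*5^(1/4)*x/2) + C4*cos(2^(3/4)*5^(1/4)*x/2))*exp(2^(3/4)*5^(1/4)*x/2)


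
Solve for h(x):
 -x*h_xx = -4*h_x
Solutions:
 h(x) = C1 + C2*x^5


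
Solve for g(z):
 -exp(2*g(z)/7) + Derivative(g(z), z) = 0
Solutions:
 g(z) = 7*log(-sqrt(-1/(C1 + z))) - 7*log(2) + 7*log(14)/2
 g(z) = 7*log(-1/(C1 + z))/2 - 7*log(2) + 7*log(14)/2


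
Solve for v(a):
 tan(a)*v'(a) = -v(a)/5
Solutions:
 v(a) = C1/sin(a)^(1/5)


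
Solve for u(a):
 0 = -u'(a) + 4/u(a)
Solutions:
 u(a) = -sqrt(C1 + 8*a)
 u(a) = sqrt(C1 + 8*a)


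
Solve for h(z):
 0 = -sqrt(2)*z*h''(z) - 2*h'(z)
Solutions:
 h(z) = C1 + C2*z^(1 - sqrt(2))


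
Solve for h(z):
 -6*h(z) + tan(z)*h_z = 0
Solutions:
 h(z) = C1*sin(z)^6


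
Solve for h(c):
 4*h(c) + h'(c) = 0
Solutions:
 h(c) = C1*exp(-4*c)


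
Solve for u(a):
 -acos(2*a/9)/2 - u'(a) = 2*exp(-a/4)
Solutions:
 u(a) = C1 - a*acos(2*a/9)/2 + sqrt(81 - 4*a^2)/4 + 8*exp(-a/4)


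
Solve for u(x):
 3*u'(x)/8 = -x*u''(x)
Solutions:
 u(x) = C1 + C2*x^(5/8)


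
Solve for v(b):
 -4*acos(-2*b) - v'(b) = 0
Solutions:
 v(b) = C1 - 4*b*acos(-2*b) - 2*sqrt(1 - 4*b^2)


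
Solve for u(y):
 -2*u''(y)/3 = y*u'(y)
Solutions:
 u(y) = C1 + C2*erf(sqrt(3)*y/2)


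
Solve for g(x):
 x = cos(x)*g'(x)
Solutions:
 g(x) = C1 + Integral(x/cos(x), x)


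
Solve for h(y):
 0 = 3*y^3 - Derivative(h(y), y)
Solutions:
 h(y) = C1 + 3*y^4/4


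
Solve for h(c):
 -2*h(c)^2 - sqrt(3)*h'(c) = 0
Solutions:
 h(c) = 3/(C1 + 2*sqrt(3)*c)


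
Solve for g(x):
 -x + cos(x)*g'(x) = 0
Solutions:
 g(x) = C1 + Integral(x/cos(x), x)


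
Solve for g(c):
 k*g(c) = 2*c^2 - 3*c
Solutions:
 g(c) = c*(2*c - 3)/k


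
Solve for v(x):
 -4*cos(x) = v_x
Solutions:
 v(x) = C1 - 4*sin(x)


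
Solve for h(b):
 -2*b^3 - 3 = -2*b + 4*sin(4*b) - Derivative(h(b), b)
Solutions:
 h(b) = C1 + b^4/2 - b^2 + 3*b - cos(4*b)


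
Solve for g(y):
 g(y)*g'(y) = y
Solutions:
 g(y) = -sqrt(C1 + y^2)
 g(y) = sqrt(C1 + y^2)


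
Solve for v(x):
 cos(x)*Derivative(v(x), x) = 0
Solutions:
 v(x) = C1


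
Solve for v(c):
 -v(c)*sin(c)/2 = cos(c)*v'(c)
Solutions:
 v(c) = C1*sqrt(cos(c))


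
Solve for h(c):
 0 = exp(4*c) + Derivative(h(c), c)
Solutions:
 h(c) = C1 - exp(4*c)/4


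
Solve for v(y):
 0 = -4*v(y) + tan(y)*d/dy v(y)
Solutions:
 v(y) = C1*sin(y)^4


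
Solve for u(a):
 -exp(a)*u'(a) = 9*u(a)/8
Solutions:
 u(a) = C1*exp(9*exp(-a)/8)


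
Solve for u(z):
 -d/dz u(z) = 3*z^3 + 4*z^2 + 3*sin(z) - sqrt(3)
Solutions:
 u(z) = C1 - 3*z^4/4 - 4*z^3/3 + sqrt(3)*z + 3*cos(z)


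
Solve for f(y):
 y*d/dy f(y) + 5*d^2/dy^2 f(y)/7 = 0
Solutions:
 f(y) = C1 + C2*erf(sqrt(70)*y/10)


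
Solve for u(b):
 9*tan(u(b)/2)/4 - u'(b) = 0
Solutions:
 u(b) = -2*asin(C1*exp(9*b/8)) + 2*pi
 u(b) = 2*asin(C1*exp(9*b/8))


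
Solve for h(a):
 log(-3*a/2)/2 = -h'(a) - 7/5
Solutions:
 h(a) = C1 - a*log(-a)/2 + a*(-log(3) - 9/10 + log(6)/2)


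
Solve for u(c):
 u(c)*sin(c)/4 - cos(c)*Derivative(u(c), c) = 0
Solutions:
 u(c) = C1/cos(c)^(1/4)


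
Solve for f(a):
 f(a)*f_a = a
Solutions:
 f(a) = -sqrt(C1 + a^2)
 f(a) = sqrt(C1 + a^2)


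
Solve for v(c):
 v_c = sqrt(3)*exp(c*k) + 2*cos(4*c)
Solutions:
 v(c) = C1 + sin(4*c)/2 + sqrt(3)*exp(c*k)/k


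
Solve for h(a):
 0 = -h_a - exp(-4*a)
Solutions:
 h(a) = C1 + exp(-4*a)/4


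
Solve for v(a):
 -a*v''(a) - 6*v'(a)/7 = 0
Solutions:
 v(a) = C1 + C2*a^(1/7)


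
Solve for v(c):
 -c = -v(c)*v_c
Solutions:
 v(c) = -sqrt(C1 + c^2)
 v(c) = sqrt(C1 + c^2)


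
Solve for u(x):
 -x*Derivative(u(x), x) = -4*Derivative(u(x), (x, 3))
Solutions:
 u(x) = C1 + Integral(C2*airyai(2^(1/3)*x/2) + C3*airybi(2^(1/3)*x/2), x)


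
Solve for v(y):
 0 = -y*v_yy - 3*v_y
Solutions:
 v(y) = C1 + C2/y^2


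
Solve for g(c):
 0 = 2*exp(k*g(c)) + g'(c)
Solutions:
 g(c) = Piecewise((log(1/(C1*k + 2*c*k))/k, Ne(k, 0)), (nan, True))
 g(c) = Piecewise((C1 - 2*c, Eq(k, 0)), (nan, True))


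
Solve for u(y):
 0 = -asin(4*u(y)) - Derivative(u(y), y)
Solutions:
 Integral(1/asin(4*_y), (_y, u(y))) = C1 - y


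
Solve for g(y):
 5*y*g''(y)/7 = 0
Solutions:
 g(y) = C1 + C2*y


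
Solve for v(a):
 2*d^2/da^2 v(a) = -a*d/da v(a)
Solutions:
 v(a) = C1 + C2*erf(a/2)


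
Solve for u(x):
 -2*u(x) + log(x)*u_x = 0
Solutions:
 u(x) = C1*exp(2*li(x))


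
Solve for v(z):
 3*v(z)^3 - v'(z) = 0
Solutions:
 v(z) = -sqrt(2)*sqrt(-1/(C1 + 3*z))/2
 v(z) = sqrt(2)*sqrt(-1/(C1 + 3*z))/2


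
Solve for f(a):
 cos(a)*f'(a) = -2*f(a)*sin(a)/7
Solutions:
 f(a) = C1*cos(a)^(2/7)


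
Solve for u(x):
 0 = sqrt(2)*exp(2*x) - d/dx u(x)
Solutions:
 u(x) = C1 + sqrt(2)*exp(2*x)/2


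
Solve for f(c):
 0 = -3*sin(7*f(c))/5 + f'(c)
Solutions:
 -3*c/5 + log(cos(7*f(c)) - 1)/14 - log(cos(7*f(c)) + 1)/14 = C1


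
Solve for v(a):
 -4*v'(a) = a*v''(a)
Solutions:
 v(a) = C1 + C2/a^3


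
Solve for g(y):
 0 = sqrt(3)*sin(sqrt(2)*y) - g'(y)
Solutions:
 g(y) = C1 - sqrt(6)*cos(sqrt(2)*y)/2


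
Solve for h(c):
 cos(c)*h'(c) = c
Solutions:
 h(c) = C1 + Integral(c/cos(c), c)


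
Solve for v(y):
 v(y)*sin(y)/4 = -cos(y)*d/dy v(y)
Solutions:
 v(y) = C1*cos(y)^(1/4)


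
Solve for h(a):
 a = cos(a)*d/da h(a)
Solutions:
 h(a) = C1 + Integral(a/cos(a), a)


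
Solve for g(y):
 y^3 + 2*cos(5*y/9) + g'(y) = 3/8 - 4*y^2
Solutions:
 g(y) = C1 - y^4/4 - 4*y^3/3 + 3*y/8 - 18*sin(5*y/9)/5


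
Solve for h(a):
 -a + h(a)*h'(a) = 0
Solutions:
 h(a) = -sqrt(C1 + a^2)
 h(a) = sqrt(C1 + a^2)


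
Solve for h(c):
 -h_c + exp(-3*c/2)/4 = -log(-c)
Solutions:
 h(c) = C1 + c*log(-c) - c - exp(-3*c/2)/6


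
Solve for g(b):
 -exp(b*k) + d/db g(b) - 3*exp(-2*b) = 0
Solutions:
 g(b) = C1 - 3*exp(-2*b)/2 + exp(b*k)/k


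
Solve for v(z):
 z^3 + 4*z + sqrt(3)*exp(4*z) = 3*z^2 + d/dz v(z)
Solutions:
 v(z) = C1 + z^4/4 - z^3 + 2*z^2 + sqrt(3)*exp(4*z)/4


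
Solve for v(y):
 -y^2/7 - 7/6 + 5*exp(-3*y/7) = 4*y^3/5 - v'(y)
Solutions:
 v(y) = C1 + y^4/5 + y^3/21 + 7*y/6 + 35*exp(-3*y/7)/3


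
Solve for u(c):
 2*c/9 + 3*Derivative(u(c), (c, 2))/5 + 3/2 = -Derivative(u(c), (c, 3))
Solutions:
 u(c) = C1 + C2*c + C3*exp(-3*c/5) - 5*c^3/81 - 305*c^2/324


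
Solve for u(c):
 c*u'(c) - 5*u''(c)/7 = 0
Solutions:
 u(c) = C1 + C2*erfi(sqrt(70)*c/10)


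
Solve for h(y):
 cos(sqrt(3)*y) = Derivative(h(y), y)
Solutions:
 h(y) = C1 + sqrt(3)*sin(sqrt(3)*y)/3


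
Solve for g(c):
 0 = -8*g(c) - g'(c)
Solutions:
 g(c) = C1*exp(-8*c)


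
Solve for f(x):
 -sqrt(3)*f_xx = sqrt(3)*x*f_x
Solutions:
 f(x) = C1 + C2*erf(sqrt(2)*x/2)


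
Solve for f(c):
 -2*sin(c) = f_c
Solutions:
 f(c) = C1 + 2*cos(c)


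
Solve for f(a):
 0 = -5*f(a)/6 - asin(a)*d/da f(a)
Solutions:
 f(a) = C1*exp(-5*Integral(1/asin(a), a)/6)


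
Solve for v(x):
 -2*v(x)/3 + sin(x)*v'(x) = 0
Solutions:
 v(x) = C1*(cos(x) - 1)^(1/3)/(cos(x) + 1)^(1/3)


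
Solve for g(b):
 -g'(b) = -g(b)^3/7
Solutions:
 g(b) = -sqrt(14)*sqrt(-1/(C1 + b))/2
 g(b) = sqrt(14)*sqrt(-1/(C1 + b))/2


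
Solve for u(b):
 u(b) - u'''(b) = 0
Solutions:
 u(b) = C3*exp(b) + (C1*sin(sqrt(3)*b/2) + C2*cos(sqrt(3)*b/2))*exp(-b/2)


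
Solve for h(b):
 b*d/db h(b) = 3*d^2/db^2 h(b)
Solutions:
 h(b) = C1 + C2*erfi(sqrt(6)*b/6)


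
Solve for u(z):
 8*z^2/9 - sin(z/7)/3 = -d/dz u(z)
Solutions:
 u(z) = C1 - 8*z^3/27 - 7*cos(z/7)/3


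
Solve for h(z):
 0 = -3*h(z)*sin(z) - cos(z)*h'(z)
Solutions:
 h(z) = C1*cos(z)^3


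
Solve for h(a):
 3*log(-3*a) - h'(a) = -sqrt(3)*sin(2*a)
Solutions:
 h(a) = C1 + 3*a*log(-a) - 3*a + 3*a*log(3) - sqrt(3)*cos(2*a)/2


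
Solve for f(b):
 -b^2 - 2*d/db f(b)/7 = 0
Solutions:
 f(b) = C1 - 7*b^3/6


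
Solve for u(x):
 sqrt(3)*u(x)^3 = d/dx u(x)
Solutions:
 u(x) = -sqrt(2)*sqrt(-1/(C1 + sqrt(3)*x))/2
 u(x) = sqrt(2)*sqrt(-1/(C1 + sqrt(3)*x))/2


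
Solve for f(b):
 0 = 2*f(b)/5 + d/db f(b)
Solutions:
 f(b) = C1*exp(-2*b/5)


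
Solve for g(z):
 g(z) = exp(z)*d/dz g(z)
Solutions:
 g(z) = C1*exp(-exp(-z))


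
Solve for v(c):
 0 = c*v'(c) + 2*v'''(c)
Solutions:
 v(c) = C1 + Integral(C2*airyai(-2^(2/3)*c/2) + C3*airybi(-2^(2/3)*c/2), c)


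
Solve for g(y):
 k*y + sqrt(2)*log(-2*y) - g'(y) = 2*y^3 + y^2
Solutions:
 g(y) = C1 + k*y^2/2 - y^4/2 - y^3/3 + sqrt(2)*y*log(-y) + sqrt(2)*y*(-1 + log(2))


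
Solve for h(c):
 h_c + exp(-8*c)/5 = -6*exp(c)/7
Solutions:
 h(c) = C1 - 6*exp(c)/7 + exp(-8*c)/40


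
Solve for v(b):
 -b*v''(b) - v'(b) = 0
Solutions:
 v(b) = C1 + C2*log(b)


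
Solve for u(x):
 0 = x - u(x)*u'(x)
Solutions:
 u(x) = -sqrt(C1 + x^2)
 u(x) = sqrt(C1 + x^2)


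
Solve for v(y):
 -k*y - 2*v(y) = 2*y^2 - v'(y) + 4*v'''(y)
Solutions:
 v(y) = C1*exp(3^(1/3)*y*(3^(1/3)/(sqrt(321) + 18)^(1/3) + (sqrt(321) + 18)^(1/3))/12)*sin(3^(1/6)*y*(-3^(2/3)*(sqrt(321) + 18)^(1/3) + 3/(sqrt(321) + 18)^(1/3))/12) + C2*exp(3^(1/3)*y*(3^(1/3)/(sqrt(321) + 18)^(1/3) + (sqrt(321) + 18)^(1/3))/12)*cos(3^(1/6)*y*(-3^(2/3)*(sqrt(321) + 18)^(1/3) + 3/(sqrt(321) + 18)^(1/3))/12) + C3*exp(-3^(1/3)*y*(3^(1/3)/(sqrt(321) + 18)^(1/3) + (sqrt(321) + 18)^(1/3))/6) - k*y/2 - k/4 - y^2 - y - 1/2


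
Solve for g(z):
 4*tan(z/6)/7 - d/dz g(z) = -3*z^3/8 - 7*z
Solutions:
 g(z) = C1 + 3*z^4/32 + 7*z^2/2 - 24*log(cos(z/6))/7


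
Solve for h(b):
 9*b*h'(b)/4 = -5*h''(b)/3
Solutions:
 h(b) = C1 + C2*erf(3*sqrt(30)*b/20)


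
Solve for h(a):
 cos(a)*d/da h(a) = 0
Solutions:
 h(a) = C1


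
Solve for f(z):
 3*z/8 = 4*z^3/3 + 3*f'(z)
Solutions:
 f(z) = C1 - z^4/9 + z^2/16


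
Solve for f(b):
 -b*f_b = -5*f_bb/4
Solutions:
 f(b) = C1 + C2*erfi(sqrt(10)*b/5)


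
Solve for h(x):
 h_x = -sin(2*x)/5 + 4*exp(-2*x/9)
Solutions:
 h(x) = C1 + cos(2*x)/10 - 18*exp(-2*x/9)


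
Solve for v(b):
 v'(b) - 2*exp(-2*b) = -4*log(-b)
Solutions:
 v(b) = C1 - 4*b*log(-b) + 4*b - exp(-2*b)


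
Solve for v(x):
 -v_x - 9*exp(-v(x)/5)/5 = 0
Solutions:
 v(x) = 5*log(C1 - 9*x/25)


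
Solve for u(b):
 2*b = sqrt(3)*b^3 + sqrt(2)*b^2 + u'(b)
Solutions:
 u(b) = C1 - sqrt(3)*b^4/4 - sqrt(2)*b^3/3 + b^2


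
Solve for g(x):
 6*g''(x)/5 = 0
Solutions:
 g(x) = C1 + C2*x


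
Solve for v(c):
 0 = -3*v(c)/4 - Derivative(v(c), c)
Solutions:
 v(c) = C1*exp(-3*c/4)


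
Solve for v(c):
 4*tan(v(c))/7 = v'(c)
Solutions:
 v(c) = pi - asin(C1*exp(4*c/7))
 v(c) = asin(C1*exp(4*c/7))


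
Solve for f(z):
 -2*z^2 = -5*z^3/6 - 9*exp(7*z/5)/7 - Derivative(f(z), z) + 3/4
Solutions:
 f(z) = C1 - 5*z^4/24 + 2*z^3/3 + 3*z/4 - 45*exp(7*z/5)/49


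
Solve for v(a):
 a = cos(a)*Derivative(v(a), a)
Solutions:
 v(a) = C1 + Integral(a/cos(a), a)


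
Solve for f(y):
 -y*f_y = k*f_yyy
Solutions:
 f(y) = C1 + Integral(C2*airyai(y*(-1/k)^(1/3)) + C3*airybi(y*(-1/k)^(1/3)), y)


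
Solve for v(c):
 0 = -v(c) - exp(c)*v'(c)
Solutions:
 v(c) = C1*exp(exp(-c))


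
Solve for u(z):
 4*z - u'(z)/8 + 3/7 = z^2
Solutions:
 u(z) = C1 - 8*z^3/3 + 16*z^2 + 24*z/7


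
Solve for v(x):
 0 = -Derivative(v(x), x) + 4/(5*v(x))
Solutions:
 v(x) = -sqrt(C1 + 40*x)/5
 v(x) = sqrt(C1 + 40*x)/5


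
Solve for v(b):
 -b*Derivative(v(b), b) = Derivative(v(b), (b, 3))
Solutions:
 v(b) = C1 + Integral(C2*airyai(-b) + C3*airybi(-b), b)


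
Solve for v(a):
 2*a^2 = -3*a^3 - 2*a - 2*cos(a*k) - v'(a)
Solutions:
 v(a) = C1 - 3*a^4/4 - 2*a^3/3 - a^2 - 2*sin(a*k)/k


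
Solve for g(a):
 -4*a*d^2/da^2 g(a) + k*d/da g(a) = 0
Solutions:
 g(a) = C1 + a^(re(k)/4 + 1)*(C2*sin(log(a)*Abs(im(k))/4) + C3*cos(log(a)*im(k)/4))


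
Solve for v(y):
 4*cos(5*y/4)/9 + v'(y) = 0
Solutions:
 v(y) = C1 - 16*sin(5*y/4)/45


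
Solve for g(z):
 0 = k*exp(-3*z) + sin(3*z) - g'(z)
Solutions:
 g(z) = C1 - k*exp(-3*z)/3 - cos(3*z)/3


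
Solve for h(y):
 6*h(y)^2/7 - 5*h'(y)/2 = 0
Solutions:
 h(y) = -35/(C1 + 12*y)


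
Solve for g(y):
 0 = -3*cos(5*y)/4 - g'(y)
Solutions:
 g(y) = C1 - 3*sin(5*y)/20


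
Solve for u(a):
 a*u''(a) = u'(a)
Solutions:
 u(a) = C1 + C2*a^2


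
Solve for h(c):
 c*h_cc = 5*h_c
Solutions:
 h(c) = C1 + C2*c^6


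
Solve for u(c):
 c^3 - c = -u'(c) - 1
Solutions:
 u(c) = C1 - c^4/4 + c^2/2 - c


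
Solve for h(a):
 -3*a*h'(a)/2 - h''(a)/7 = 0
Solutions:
 h(a) = C1 + C2*erf(sqrt(21)*a/2)


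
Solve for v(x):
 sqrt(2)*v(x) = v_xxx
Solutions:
 v(x) = C3*exp(2^(1/6)*x) + (C1*sin(2^(1/6)*sqrt(3)*x/2) + C2*cos(2^(1/6)*sqrt(3)*x/2))*exp(-2^(1/6)*x/2)


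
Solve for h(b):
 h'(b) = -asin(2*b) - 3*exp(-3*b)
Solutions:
 h(b) = C1 - b*asin(2*b) - sqrt(1 - 4*b^2)/2 + exp(-3*b)


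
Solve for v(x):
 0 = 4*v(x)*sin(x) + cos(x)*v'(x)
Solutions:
 v(x) = C1*cos(x)^4


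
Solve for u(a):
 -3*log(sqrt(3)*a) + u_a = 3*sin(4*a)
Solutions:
 u(a) = C1 + 3*a*log(a) - 3*a + 3*a*log(3)/2 - 3*cos(4*a)/4


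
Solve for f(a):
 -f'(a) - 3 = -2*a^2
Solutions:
 f(a) = C1 + 2*a^3/3 - 3*a


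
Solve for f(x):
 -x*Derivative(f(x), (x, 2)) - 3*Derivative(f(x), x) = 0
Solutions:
 f(x) = C1 + C2/x^2


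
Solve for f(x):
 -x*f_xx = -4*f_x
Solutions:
 f(x) = C1 + C2*x^5


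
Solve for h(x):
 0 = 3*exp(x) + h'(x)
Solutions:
 h(x) = C1 - 3*exp(x)


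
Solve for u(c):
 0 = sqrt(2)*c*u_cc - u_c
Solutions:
 u(c) = C1 + C2*c^(sqrt(2)/2 + 1)


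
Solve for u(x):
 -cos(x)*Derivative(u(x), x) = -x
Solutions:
 u(x) = C1 + Integral(x/cos(x), x)


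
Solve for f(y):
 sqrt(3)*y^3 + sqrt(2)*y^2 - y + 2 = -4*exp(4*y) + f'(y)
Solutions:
 f(y) = C1 + sqrt(3)*y^4/4 + sqrt(2)*y^3/3 - y^2/2 + 2*y + exp(4*y)


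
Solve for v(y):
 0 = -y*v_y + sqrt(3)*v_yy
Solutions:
 v(y) = C1 + C2*erfi(sqrt(2)*3^(3/4)*y/6)


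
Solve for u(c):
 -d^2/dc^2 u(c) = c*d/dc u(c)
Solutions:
 u(c) = C1 + C2*erf(sqrt(2)*c/2)


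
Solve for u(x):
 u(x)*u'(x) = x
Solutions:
 u(x) = -sqrt(C1 + x^2)
 u(x) = sqrt(C1 + x^2)


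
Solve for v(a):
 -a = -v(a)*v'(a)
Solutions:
 v(a) = -sqrt(C1 + a^2)
 v(a) = sqrt(C1 + a^2)


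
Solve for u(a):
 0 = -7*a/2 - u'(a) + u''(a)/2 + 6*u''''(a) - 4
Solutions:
 u(a) = C1 + C4*exp(a/2) - 7*a^2/4 - 23*a/4 + (C2*sin(sqrt(39)*a/12) + C3*cos(sqrt(39)*a/12))*exp(-a/4)


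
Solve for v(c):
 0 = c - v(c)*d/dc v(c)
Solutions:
 v(c) = -sqrt(C1 + c^2)
 v(c) = sqrt(C1 + c^2)


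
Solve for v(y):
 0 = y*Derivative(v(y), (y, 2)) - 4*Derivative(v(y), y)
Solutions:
 v(y) = C1 + C2*y^5


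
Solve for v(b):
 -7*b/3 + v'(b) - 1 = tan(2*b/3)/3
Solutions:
 v(b) = C1 + 7*b^2/6 + b - log(cos(2*b/3))/2


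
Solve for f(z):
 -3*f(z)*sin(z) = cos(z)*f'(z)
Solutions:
 f(z) = C1*cos(z)^3


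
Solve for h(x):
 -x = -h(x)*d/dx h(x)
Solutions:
 h(x) = -sqrt(C1 + x^2)
 h(x) = sqrt(C1 + x^2)


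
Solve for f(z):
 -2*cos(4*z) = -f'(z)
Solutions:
 f(z) = C1 + sin(4*z)/2


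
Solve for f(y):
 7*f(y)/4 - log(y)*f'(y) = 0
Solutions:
 f(y) = C1*exp(7*li(y)/4)


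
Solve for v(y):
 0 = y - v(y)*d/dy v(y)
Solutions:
 v(y) = -sqrt(C1 + y^2)
 v(y) = sqrt(C1 + y^2)


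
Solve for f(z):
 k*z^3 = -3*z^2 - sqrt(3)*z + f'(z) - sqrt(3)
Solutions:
 f(z) = C1 + k*z^4/4 + z^3 + sqrt(3)*z^2/2 + sqrt(3)*z


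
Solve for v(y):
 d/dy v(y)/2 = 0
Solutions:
 v(y) = C1


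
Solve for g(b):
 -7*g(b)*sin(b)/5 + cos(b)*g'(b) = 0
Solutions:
 g(b) = C1/cos(b)^(7/5)


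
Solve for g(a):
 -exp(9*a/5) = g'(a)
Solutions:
 g(a) = C1 - 5*exp(9*a/5)/9


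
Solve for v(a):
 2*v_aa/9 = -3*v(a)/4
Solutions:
 v(a) = C1*sin(3*sqrt(6)*a/4) + C2*cos(3*sqrt(6)*a/4)


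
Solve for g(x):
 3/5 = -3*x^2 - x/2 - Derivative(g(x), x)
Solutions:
 g(x) = C1 - x^3 - x^2/4 - 3*x/5


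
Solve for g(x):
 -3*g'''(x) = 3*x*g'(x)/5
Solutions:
 g(x) = C1 + Integral(C2*airyai(-5^(2/3)*x/5) + C3*airybi(-5^(2/3)*x/5), x)


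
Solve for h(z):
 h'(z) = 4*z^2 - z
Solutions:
 h(z) = C1 + 4*z^3/3 - z^2/2


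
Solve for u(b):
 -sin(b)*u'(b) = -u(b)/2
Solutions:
 u(b) = C1*(cos(b) - 1)^(1/4)/(cos(b) + 1)^(1/4)


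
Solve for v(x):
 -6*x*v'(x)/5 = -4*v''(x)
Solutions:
 v(x) = C1 + C2*erfi(sqrt(15)*x/10)


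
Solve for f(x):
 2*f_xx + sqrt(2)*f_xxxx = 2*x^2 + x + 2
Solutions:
 f(x) = C1 + C2*x + C3*sin(2^(1/4)*x) + C4*cos(2^(1/4)*x) + x^4/12 + x^3/12 + x^2*(1 - sqrt(2))/2


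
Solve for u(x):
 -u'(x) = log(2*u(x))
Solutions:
 Integral(1/(log(_y) + log(2)), (_y, u(x))) = C1 - x


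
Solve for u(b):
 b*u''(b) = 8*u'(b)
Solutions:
 u(b) = C1 + C2*b^9


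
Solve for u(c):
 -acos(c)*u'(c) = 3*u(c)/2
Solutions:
 u(c) = C1*exp(-3*Integral(1/acos(c), c)/2)


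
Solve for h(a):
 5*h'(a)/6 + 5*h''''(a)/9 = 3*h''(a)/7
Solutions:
 h(a) = C1 + C2*exp(210^(1/3)*a*(6*210^(1/3)/(sqrt(1455265) + 1225)^(1/3) + (sqrt(1455265) + 1225)^(1/3))/140)*sin(3^(1/6)*70^(1/3)*a*(-3^(2/3)*(sqrt(1455265) + 1225)^(1/3) + 18*70^(1/3)/(sqrt(1455265) + 1225)^(1/3))/140) + C3*exp(210^(1/3)*a*(6*210^(1/3)/(sqrt(1455265) + 1225)^(1/3) + (sqrt(1455265) + 1225)^(1/3))/140)*cos(3^(1/6)*70^(1/3)*a*(-3^(2/3)*(sqrt(1455265) + 1225)^(1/3) + 18*70^(1/3)/(sqrt(1455265) + 1225)^(1/3))/140) + C4*exp(-210^(1/3)*a*(6*210^(1/3)/(sqrt(1455265) + 1225)^(1/3) + (sqrt(1455265) + 1225)^(1/3))/70)


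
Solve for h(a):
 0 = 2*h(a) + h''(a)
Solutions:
 h(a) = C1*sin(sqrt(2)*a) + C2*cos(sqrt(2)*a)


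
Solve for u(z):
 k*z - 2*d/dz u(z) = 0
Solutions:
 u(z) = C1 + k*z^2/4


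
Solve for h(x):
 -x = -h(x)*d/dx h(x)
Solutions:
 h(x) = -sqrt(C1 + x^2)
 h(x) = sqrt(C1 + x^2)


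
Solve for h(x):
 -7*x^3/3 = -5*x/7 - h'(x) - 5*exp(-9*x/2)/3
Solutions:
 h(x) = C1 + 7*x^4/12 - 5*x^2/14 + 10*exp(-9*x/2)/27


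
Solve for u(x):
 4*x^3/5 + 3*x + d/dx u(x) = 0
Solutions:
 u(x) = C1 - x^4/5 - 3*x^2/2


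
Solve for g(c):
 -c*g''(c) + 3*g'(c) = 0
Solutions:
 g(c) = C1 + C2*c^4


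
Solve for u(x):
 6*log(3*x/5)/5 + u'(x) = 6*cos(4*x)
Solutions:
 u(x) = C1 - 6*x*log(x)/5 - 6*x*log(3)/5 + 6*x/5 + 6*x*log(5)/5 + 3*sin(4*x)/2


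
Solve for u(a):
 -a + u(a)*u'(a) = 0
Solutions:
 u(a) = -sqrt(C1 + a^2)
 u(a) = sqrt(C1 + a^2)


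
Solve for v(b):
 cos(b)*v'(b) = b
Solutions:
 v(b) = C1 + Integral(b/cos(b), b)


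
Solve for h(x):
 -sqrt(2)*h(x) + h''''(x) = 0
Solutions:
 h(x) = C1*exp(-2^(1/8)*x) + C2*exp(2^(1/8)*x) + C3*sin(2^(1/8)*x) + C4*cos(2^(1/8)*x)


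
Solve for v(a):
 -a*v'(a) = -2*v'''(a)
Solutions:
 v(a) = C1 + Integral(C2*airyai(2^(2/3)*a/2) + C3*airybi(2^(2/3)*a/2), a)


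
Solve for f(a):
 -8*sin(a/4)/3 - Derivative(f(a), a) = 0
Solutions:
 f(a) = C1 + 32*cos(a/4)/3


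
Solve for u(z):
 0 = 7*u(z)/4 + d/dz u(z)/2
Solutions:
 u(z) = C1*exp(-7*z/2)


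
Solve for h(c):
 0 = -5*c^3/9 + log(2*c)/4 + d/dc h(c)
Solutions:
 h(c) = C1 + 5*c^4/36 - c*log(c)/4 - c*log(2)/4 + c/4


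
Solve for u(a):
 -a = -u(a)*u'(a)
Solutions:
 u(a) = -sqrt(C1 + a^2)
 u(a) = sqrt(C1 + a^2)


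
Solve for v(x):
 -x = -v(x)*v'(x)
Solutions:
 v(x) = -sqrt(C1 + x^2)
 v(x) = sqrt(C1 + x^2)


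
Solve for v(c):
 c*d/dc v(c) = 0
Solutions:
 v(c) = C1


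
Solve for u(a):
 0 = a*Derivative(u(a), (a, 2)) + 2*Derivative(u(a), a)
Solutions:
 u(a) = C1 + C2/a


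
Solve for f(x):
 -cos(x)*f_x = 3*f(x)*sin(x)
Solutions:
 f(x) = C1*cos(x)^3


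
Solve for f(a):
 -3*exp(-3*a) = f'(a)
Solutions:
 f(a) = C1 + exp(-3*a)


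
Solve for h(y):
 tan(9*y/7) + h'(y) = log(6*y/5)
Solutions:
 h(y) = C1 + y*log(y) - y*log(5) - y + y*log(6) + 7*log(cos(9*y/7))/9


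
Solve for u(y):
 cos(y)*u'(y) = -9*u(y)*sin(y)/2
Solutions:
 u(y) = C1*cos(y)^(9/2)


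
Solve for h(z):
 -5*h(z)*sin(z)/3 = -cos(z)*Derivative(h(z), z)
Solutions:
 h(z) = C1/cos(z)^(5/3)


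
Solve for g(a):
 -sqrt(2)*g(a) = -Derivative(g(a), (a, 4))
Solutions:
 g(a) = C1*exp(-2^(1/8)*a) + C2*exp(2^(1/8)*a) + C3*sin(2^(1/8)*a) + C4*cos(2^(1/8)*a)


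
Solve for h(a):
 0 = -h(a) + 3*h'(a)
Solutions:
 h(a) = C1*exp(a/3)


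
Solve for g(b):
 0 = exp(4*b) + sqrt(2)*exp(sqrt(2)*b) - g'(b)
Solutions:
 g(b) = C1 + exp(4*b)/4 + exp(sqrt(2)*b)


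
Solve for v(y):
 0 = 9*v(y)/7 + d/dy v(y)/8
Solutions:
 v(y) = C1*exp(-72*y/7)


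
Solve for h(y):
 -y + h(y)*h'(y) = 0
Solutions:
 h(y) = -sqrt(C1 + y^2)
 h(y) = sqrt(C1 + y^2)


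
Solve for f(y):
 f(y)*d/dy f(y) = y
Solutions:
 f(y) = -sqrt(C1 + y^2)
 f(y) = sqrt(C1 + y^2)


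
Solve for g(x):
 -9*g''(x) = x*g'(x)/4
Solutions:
 g(x) = C1 + C2*erf(sqrt(2)*x/12)


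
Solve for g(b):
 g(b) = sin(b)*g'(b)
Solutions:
 g(b) = C1*sqrt(cos(b) - 1)/sqrt(cos(b) + 1)


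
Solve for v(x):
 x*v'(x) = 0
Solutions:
 v(x) = C1


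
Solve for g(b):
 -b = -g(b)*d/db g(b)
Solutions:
 g(b) = -sqrt(C1 + b^2)
 g(b) = sqrt(C1 + b^2)


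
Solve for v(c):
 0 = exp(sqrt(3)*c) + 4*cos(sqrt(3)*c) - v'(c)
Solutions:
 v(c) = C1 + sqrt(3)*exp(sqrt(3)*c)/3 + 4*sqrt(3)*sin(sqrt(3)*c)/3


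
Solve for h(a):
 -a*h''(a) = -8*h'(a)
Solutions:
 h(a) = C1 + C2*a^9


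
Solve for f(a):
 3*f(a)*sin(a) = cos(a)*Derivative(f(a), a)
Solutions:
 f(a) = C1/cos(a)^3


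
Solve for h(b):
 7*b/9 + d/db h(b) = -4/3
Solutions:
 h(b) = C1 - 7*b^2/18 - 4*b/3


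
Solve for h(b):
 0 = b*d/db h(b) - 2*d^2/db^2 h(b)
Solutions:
 h(b) = C1 + C2*erfi(b/2)


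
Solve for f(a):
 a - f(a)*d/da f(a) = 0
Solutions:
 f(a) = -sqrt(C1 + a^2)
 f(a) = sqrt(C1 + a^2)


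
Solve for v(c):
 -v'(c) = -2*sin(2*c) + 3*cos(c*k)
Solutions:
 v(c) = C1 - cos(2*c) - 3*sin(c*k)/k


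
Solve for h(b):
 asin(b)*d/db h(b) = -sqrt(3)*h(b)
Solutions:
 h(b) = C1*exp(-sqrt(3)*Integral(1/asin(b), b))


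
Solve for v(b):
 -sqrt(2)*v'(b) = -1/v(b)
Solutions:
 v(b) = -sqrt(C1 + sqrt(2)*b)
 v(b) = sqrt(C1 + sqrt(2)*b)


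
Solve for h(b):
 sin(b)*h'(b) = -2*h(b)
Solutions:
 h(b) = C1*(cos(b) + 1)/(cos(b) - 1)


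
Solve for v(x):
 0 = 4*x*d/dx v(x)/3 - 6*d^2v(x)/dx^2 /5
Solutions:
 v(x) = C1 + C2*erfi(sqrt(5)*x/3)


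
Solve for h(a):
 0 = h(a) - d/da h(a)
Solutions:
 h(a) = C1*exp(a)


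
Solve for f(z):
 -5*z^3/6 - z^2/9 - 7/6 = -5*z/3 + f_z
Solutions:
 f(z) = C1 - 5*z^4/24 - z^3/27 + 5*z^2/6 - 7*z/6


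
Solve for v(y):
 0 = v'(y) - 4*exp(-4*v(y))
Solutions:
 v(y) = log(-I*(C1 + 16*y)^(1/4))
 v(y) = log(I*(C1 + 16*y)^(1/4))
 v(y) = log(-(C1 + 16*y)^(1/4))
 v(y) = log(C1 + 16*y)/4


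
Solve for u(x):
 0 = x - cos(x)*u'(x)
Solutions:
 u(x) = C1 + Integral(x/cos(x), x)


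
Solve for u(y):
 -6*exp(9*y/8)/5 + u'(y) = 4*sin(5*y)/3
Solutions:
 u(y) = C1 + 16*exp(9*y/8)/15 - 4*cos(5*y)/15


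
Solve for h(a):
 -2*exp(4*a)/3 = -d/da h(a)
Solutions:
 h(a) = C1 + exp(4*a)/6


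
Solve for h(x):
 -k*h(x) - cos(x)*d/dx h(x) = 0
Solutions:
 h(x) = C1*exp(k*(log(sin(x) - 1) - log(sin(x) + 1))/2)


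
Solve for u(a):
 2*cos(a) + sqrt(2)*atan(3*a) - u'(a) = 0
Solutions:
 u(a) = C1 + sqrt(2)*(a*atan(3*a) - log(9*a^2 + 1)/6) + 2*sin(a)


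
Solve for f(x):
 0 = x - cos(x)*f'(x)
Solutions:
 f(x) = C1 + Integral(x/cos(x), x)


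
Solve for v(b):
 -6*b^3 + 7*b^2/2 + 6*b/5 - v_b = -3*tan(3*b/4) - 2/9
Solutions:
 v(b) = C1 - 3*b^4/2 + 7*b^3/6 + 3*b^2/5 + 2*b/9 - 4*log(cos(3*b/4))


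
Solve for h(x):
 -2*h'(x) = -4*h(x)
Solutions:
 h(x) = C1*exp(2*x)


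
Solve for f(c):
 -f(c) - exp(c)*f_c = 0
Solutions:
 f(c) = C1*exp(exp(-c))


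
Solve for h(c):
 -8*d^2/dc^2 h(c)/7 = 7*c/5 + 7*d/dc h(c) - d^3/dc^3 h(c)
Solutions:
 h(c) = C1 + C2*exp(c*(4 - sqrt(359))/7) + C3*exp(c*(4 + sqrt(359))/7) - c^2/10 + 8*c/245


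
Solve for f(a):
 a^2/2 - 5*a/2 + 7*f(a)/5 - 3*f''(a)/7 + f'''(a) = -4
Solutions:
 f(a) = C1*exp(a*(10*10^(1/3)/(49*sqrt(2381) + 2391)^(1/3) + 20 + 10^(2/3)*(49*sqrt(2381) + 2391)^(1/3))/140)*sin(10^(1/3)*sqrt(3)*a*(-10^(1/3)*(49*sqrt(2381) + 2391)^(1/3) + 10/(49*sqrt(2381) + 2391)^(1/3))/140) + C2*exp(a*(10*10^(1/3)/(49*sqrt(2381) + 2391)^(1/3) + 20 + 10^(2/3)*(49*sqrt(2381) + 2391)^(1/3))/140)*cos(10^(1/3)*sqrt(3)*a*(-10^(1/3)*(49*sqrt(2381) + 2391)^(1/3) + 10/(49*sqrt(2381) + 2391)^(1/3))/140) + C3*exp(a*(-10^(2/3)*(49*sqrt(2381) + 2391)^(1/3) - 10*10^(1/3)/(49*sqrt(2381) + 2391)^(1/3) + 10)/70) - 5*a^2/14 + 25*a/14 - 1055/343


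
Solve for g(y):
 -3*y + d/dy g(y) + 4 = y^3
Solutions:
 g(y) = C1 + y^4/4 + 3*y^2/2 - 4*y


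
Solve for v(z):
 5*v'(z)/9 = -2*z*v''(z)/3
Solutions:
 v(z) = C1 + C2*z^(1/6)


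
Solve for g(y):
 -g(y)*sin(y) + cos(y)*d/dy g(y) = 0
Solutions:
 g(y) = C1/cos(y)


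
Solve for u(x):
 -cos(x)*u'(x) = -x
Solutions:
 u(x) = C1 + Integral(x/cos(x), x)


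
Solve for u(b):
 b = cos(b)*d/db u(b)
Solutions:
 u(b) = C1 + Integral(b/cos(b), b)


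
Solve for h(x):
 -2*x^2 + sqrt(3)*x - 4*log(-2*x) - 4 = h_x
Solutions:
 h(x) = C1 - 2*x^3/3 + sqrt(3)*x^2/2 - 4*x*log(-x) - 4*x*log(2)


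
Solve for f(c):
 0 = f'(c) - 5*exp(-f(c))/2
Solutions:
 f(c) = log(C1 + 5*c/2)


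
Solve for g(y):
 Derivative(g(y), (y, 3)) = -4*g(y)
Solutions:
 g(y) = C3*exp(-2^(2/3)*y) + (C1*sin(2^(2/3)*sqrt(3)*y/2) + C2*cos(2^(2/3)*sqrt(3)*y/2))*exp(2^(2/3)*y/2)


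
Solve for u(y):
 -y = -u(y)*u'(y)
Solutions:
 u(y) = -sqrt(C1 + y^2)
 u(y) = sqrt(C1 + y^2)


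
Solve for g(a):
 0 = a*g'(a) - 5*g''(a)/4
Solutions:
 g(a) = C1 + C2*erfi(sqrt(10)*a/5)


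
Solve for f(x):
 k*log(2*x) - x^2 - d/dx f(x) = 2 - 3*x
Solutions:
 f(x) = C1 + k*x*log(x) - k*x + k*x*log(2) - x^3/3 + 3*x^2/2 - 2*x


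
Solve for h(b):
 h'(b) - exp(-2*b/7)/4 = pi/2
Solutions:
 h(b) = C1 + pi*b/2 - 7*exp(-2*b/7)/8


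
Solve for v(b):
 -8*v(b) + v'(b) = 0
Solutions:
 v(b) = C1*exp(8*b)


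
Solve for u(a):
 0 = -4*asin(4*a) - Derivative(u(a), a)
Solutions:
 u(a) = C1 - 4*a*asin(4*a) - sqrt(1 - 16*a^2)


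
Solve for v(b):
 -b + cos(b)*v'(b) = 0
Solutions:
 v(b) = C1 + Integral(b/cos(b), b)


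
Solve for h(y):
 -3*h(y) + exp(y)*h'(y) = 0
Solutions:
 h(y) = C1*exp(-3*exp(-y))


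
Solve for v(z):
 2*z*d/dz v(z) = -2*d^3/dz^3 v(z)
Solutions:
 v(z) = C1 + Integral(C2*airyai(-z) + C3*airybi(-z), z)


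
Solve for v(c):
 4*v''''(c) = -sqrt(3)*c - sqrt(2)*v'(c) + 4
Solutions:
 v(c) = C1 + C4*exp(-sqrt(2)*c/2) - sqrt(6)*c^2/4 + 2*sqrt(2)*c + (C2*sin(sqrt(6)*c/4) + C3*cos(sqrt(6)*c/4))*exp(sqrt(2)*c/4)


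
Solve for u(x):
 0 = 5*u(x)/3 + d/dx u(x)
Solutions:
 u(x) = C1*exp(-5*x/3)


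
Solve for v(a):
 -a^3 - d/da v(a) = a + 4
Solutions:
 v(a) = C1 - a^4/4 - a^2/2 - 4*a


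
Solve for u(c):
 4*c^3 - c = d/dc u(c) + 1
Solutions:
 u(c) = C1 + c^4 - c^2/2 - c


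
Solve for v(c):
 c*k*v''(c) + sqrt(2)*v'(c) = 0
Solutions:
 v(c) = C1 + c^(((re(k) - sqrt(2))*re(k) + im(k)^2)/(re(k)^2 + im(k)^2))*(C2*sin(sqrt(2)*log(c)*Abs(im(k))/(re(k)^2 + im(k)^2)) + C3*cos(sqrt(2)*log(c)*im(k)/(re(k)^2 + im(k)^2)))


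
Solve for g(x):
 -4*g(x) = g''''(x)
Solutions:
 g(x) = (C1*sin(x) + C2*cos(x))*exp(-x) + (C3*sin(x) + C4*cos(x))*exp(x)


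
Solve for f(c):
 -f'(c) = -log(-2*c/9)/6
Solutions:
 f(c) = C1 + c*log(-c)/6 + c*(-2*log(3) - 1 + log(2))/6


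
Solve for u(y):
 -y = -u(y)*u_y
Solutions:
 u(y) = -sqrt(C1 + y^2)
 u(y) = sqrt(C1 + y^2)
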